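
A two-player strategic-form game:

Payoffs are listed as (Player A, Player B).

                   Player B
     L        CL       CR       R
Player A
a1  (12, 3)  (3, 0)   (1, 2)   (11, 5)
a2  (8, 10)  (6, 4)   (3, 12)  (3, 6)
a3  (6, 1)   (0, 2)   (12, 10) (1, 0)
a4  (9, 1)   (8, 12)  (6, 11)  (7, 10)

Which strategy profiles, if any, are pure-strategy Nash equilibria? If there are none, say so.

Player A against L: payoffs 12, 8, 6, 9 → best response a1.
Player A against CL: payoffs 3, 6, 0, 8 → best response a4.
Player A against CR: payoffs 1, 3, 12, 6 → best response a3.
Player A against R: payoffs 11, 3, 1, 7 → best response a1.
Player B against a1: payoffs 3, 0, 2, 5 → best response R.
Player B against a2: payoffs 10, 4, 12, 6 → best response CR.
Player B against a3: payoffs 1, 2, 10, 0 → best response CR.
Player B against a4: payoffs 1, 12, 11, 10 → best response CL.
Mutual best responses: (a1, R); (a3, CR); (a4, CL).

Pure-strategy Nash equilibria: (a1, R), (a3, CR), (a4, CL)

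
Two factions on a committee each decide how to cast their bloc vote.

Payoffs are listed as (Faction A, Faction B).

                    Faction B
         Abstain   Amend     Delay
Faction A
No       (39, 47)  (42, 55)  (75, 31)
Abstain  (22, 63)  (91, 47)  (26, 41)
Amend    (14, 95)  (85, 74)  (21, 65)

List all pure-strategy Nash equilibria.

Faction A against Abstain: payoffs 39, 22, 14 → best response No.
Faction A against Amend: payoffs 42, 91, 85 → best response Abstain.
Faction A against Delay: payoffs 75, 26, 21 → best response No.
Faction B against No: payoffs 47, 55, 31 → best response Amend.
Faction B against Abstain: payoffs 63, 47, 41 → best response Abstain.
Faction B against Amend: payoffs 95, 74, 65 → best response Abstain.
No profile is a mutual best response for all players.

This game has no pure Nash equilibrium.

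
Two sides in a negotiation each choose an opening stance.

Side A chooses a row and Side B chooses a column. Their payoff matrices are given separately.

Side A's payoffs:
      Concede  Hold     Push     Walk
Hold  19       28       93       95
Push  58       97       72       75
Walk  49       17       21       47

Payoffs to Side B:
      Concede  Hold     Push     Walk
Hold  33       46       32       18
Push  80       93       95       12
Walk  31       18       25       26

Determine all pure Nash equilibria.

No pure-strategy Nash equilibrium.

Side A against Concede: payoffs 19, 58, 49 → best response Push.
Side A against Hold: payoffs 28, 97, 17 → best response Push.
Side A against Push: payoffs 93, 72, 21 → best response Hold.
Side A against Walk: payoffs 95, 75, 47 → best response Hold.
Side B against Hold: payoffs 33, 46, 32, 18 → best response Hold.
Side B against Push: payoffs 80, 93, 95, 12 → best response Push.
Side B against Walk: payoffs 31, 18, 25, 26 → best response Concede.
No profile is a mutual best response for all players.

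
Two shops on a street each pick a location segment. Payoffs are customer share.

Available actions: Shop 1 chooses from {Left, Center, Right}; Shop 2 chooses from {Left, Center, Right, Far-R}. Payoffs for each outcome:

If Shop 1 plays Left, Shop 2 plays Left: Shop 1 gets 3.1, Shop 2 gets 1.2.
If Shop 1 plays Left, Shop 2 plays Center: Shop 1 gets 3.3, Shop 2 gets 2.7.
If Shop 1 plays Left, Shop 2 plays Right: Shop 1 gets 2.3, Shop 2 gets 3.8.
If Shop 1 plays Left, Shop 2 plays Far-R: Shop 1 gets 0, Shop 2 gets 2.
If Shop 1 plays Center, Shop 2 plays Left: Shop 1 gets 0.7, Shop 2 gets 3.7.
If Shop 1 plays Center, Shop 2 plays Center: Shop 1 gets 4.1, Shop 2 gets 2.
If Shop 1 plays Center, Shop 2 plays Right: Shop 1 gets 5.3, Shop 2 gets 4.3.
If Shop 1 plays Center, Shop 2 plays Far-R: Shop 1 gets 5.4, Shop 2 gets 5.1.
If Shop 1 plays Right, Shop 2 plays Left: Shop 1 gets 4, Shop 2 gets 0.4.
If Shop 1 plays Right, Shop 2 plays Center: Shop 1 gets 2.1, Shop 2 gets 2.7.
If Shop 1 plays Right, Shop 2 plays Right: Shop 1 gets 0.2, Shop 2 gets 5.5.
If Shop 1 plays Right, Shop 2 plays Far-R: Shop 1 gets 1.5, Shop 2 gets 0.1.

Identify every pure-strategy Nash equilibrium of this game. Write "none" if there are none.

Shop 1 against Left: payoffs 3.1, 0.7, 4 → best response Right.
Shop 1 against Center: payoffs 3.3, 4.1, 2.1 → best response Center.
Shop 1 against Right: payoffs 2.3, 5.3, 0.2 → best response Center.
Shop 1 against Far-R: payoffs 0, 5.4, 1.5 → best response Center.
Shop 2 against Left: payoffs 1.2, 2.7, 3.8, 2 → best response Right.
Shop 2 against Center: payoffs 3.7, 2, 4.3, 5.1 → best response Far-R.
Shop 2 against Right: payoffs 0.4, 2.7, 5.5, 0.1 → best response Right.
Mutual best responses: (Center, Far-R).

(Center, Far-R)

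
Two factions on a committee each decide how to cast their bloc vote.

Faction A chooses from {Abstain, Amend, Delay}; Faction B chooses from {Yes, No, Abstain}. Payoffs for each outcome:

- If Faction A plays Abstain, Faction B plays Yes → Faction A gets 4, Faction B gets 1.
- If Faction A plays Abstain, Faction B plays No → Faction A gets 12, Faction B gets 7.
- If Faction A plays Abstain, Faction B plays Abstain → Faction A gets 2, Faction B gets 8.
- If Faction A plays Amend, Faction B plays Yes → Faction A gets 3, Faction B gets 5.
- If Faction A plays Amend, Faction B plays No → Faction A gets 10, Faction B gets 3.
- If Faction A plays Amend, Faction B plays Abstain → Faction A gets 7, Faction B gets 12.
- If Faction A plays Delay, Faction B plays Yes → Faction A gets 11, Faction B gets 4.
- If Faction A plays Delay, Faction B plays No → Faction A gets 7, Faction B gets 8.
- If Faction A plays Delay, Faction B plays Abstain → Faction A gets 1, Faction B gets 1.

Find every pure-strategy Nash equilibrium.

Pure NE: (Amend, Abstain)

Mark each player's best response to every combination of opponents' strategies; a profile where every player is best-responding is a pure Nash equilibrium.
Faction A against Yes: payoffs 4, 3, 11 → best response Delay.
Faction A against No: payoffs 12, 10, 7 → best response Abstain.
Faction A against Abstain: payoffs 2, 7, 1 → best response Amend.
Faction B against Abstain: payoffs 1, 7, 8 → best response Abstain.
Faction B against Amend: payoffs 5, 3, 12 → best response Abstain.
Faction B against Delay: payoffs 4, 8, 1 → best response No.
Mutual best responses: (Amend, Abstain).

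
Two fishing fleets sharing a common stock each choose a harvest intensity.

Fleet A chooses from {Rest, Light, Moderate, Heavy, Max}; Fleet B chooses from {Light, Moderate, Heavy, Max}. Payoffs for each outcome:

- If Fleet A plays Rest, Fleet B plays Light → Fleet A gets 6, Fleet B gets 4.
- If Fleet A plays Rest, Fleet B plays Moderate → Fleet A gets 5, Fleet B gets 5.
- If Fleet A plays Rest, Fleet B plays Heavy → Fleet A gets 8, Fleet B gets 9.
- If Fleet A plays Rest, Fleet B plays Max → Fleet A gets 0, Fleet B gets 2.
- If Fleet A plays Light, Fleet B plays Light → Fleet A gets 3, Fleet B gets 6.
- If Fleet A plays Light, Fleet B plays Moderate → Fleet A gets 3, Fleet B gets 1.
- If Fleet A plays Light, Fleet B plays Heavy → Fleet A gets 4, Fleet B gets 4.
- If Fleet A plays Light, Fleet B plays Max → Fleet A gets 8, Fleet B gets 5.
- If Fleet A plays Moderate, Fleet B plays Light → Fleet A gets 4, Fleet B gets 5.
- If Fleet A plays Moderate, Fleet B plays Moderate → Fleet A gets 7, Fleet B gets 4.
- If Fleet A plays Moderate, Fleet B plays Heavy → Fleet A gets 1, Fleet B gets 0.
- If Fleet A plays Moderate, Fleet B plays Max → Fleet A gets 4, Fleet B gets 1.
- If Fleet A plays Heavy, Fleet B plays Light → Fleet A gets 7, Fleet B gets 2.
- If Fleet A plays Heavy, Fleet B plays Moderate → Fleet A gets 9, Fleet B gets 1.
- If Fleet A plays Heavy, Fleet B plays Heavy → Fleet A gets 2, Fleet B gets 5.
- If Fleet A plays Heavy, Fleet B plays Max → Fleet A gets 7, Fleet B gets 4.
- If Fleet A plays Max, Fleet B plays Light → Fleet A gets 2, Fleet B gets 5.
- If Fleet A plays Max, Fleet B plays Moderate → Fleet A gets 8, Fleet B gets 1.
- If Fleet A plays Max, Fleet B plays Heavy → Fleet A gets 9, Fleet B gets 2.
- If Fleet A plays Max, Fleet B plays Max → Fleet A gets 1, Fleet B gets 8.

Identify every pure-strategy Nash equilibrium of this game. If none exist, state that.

This game has no pure Nash equilibrium.

For each player, find the best response to each opponent profile; mutual best responses are the pure NE.
Fleet A against Light: payoffs 6, 3, 4, 7, 2 → best response Heavy.
Fleet A against Moderate: payoffs 5, 3, 7, 9, 8 → best response Heavy.
Fleet A against Heavy: payoffs 8, 4, 1, 2, 9 → best response Max.
Fleet A against Max: payoffs 0, 8, 4, 7, 1 → best response Light.
Fleet B against Rest: payoffs 4, 5, 9, 2 → best response Heavy.
Fleet B against Light: payoffs 6, 1, 4, 5 → best response Light.
Fleet B against Moderate: payoffs 5, 4, 0, 1 → best response Light.
Fleet B against Heavy: payoffs 2, 1, 5, 4 → best response Heavy.
Fleet B against Max: payoffs 5, 1, 2, 8 → best response Max.
No profile is a mutual best response for all players.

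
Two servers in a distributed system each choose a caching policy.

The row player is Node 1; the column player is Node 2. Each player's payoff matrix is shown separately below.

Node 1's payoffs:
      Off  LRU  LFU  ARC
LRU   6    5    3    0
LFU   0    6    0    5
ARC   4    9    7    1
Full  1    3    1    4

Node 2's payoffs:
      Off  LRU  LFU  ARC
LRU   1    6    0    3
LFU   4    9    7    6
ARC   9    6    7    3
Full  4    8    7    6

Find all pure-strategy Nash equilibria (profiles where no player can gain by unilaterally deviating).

This game has no pure Nash equilibrium.

Node 1 against Off: payoffs 6, 0, 4, 1 → best response LRU.
Node 1 against LRU: payoffs 5, 6, 9, 3 → best response ARC.
Node 1 against LFU: payoffs 3, 0, 7, 1 → best response ARC.
Node 1 against ARC: payoffs 0, 5, 1, 4 → best response LFU.
Node 2 against LRU: payoffs 1, 6, 0, 3 → best response LRU.
Node 2 against LFU: payoffs 4, 9, 7, 6 → best response LRU.
Node 2 against ARC: payoffs 9, 6, 7, 3 → best response Off.
Node 2 against Full: payoffs 4, 8, 7, 6 → best response LRU.
No profile is a mutual best response for all players.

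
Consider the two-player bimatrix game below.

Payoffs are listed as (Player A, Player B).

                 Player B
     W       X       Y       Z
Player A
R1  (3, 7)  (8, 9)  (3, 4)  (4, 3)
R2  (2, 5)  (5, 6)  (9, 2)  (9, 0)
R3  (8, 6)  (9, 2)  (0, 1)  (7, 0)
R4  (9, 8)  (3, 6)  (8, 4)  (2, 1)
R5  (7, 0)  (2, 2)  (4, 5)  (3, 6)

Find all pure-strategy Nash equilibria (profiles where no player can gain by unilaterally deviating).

Mark each player's best response to every combination of opponents' strategies; a profile where every player is best-responding is a pure Nash equilibrium.
Player A against W: payoffs 3, 2, 8, 9, 7 → best response R4.
Player A against X: payoffs 8, 5, 9, 3, 2 → best response R3.
Player A against Y: payoffs 3, 9, 0, 8, 4 → best response R2.
Player A against Z: payoffs 4, 9, 7, 2, 3 → best response R2.
Player B against R1: payoffs 7, 9, 4, 3 → best response X.
Player B against R2: payoffs 5, 6, 2, 0 → best response X.
Player B against R3: payoffs 6, 2, 1, 0 → best response W.
Player B against R4: payoffs 8, 6, 4, 1 → best response W.
Player B against R5: payoffs 0, 2, 5, 6 → best response Z.
Mutual best responses: (R4, W).

The unique pure-strategy Nash equilibrium is (R4, W).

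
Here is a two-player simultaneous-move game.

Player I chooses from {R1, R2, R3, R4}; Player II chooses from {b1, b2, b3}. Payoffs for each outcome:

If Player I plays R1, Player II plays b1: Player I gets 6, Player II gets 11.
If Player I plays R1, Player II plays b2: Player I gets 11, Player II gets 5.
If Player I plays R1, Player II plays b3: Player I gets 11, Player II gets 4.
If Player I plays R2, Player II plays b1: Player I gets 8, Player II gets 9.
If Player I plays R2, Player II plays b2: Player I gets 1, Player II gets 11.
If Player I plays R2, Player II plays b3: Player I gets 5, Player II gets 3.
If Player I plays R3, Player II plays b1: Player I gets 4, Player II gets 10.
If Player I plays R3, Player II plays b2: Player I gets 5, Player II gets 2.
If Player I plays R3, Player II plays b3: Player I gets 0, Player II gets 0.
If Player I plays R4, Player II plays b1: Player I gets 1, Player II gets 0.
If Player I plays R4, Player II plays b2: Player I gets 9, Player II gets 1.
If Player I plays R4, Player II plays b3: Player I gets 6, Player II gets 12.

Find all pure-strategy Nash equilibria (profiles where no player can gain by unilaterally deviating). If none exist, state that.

Player I against b1: payoffs 6, 8, 4, 1 → best response R2.
Player I against b2: payoffs 11, 1, 5, 9 → best response R1.
Player I against b3: payoffs 11, 5, 0, 6 → best response R1.
Player II against R1: payoffs 11, 5, 4 → best response b1.
Player II against R2: payoffs 9, 11, 3 → best response b2.
Player II against R3: payoffs 10, 2, 0 → best response b1.
Player II against R4: payoffs 0, 1, 12 → best response b3.
No profile is a mutual best response for all players.

There is no pure-strategy Nash equilibrium.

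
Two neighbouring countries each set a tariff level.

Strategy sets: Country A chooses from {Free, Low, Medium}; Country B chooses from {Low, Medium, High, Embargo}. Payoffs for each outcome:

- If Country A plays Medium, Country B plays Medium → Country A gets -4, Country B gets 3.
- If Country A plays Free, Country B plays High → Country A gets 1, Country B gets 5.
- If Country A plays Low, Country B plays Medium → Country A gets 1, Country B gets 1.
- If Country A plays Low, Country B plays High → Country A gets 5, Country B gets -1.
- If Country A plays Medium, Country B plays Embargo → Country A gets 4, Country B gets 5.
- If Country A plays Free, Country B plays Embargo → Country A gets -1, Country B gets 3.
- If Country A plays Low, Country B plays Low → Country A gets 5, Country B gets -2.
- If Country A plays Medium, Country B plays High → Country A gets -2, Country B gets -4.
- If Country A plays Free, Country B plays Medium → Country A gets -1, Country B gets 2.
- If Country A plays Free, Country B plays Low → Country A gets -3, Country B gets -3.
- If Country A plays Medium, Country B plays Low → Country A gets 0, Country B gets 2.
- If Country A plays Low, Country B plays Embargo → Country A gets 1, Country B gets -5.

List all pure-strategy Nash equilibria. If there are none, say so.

Pure-strategy Nash equilibria: (Low, Medium), (Medium, Embargo)

Country A against Low: payoffs -3, 5, 0 → best response Low.
Country A against Medium: payoffs -1, 1, -4 → best response Low.
Country A against High: payoffs 1, 5, -2 → best response Low.
Country A against Embargo: payoffs -1, 1, 4 → best response Medium.
Country B against Free: payoffs -3, 2, 5, 3 → best response High.
Country B against Low: payoffs -2, 1, -1, -5 → best response Medium.
Country B against Medium: payoffs 2, 3, -4, 5 → best response Embargo.
Mutual best responses: (Low, Medium); (Medium, Embargo).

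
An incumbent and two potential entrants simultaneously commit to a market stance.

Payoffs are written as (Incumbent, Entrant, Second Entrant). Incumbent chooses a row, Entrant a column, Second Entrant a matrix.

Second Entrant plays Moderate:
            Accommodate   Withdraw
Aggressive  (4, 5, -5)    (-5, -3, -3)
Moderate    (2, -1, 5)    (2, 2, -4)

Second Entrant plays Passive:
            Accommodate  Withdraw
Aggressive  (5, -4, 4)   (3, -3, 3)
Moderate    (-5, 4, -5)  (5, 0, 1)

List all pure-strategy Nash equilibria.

none

For each player, find the best response to each opponent profile; mutual best responses are the pure NE.
Incumbent against (Accommodate, Moderate): payoffs 4, 2 → best response Aggressive.
Incumbent against (Accommodate, Passive): payoffs 5, -5 → best response Aggressive.
Incumbent against (Withdraw, Moderate): payoffs -5, 2 → best response Moderate.
Incumbent against (Withdraw, Passive): payoffs 3, 5 → best response Moderate.
Entrant against (Aggressive, Moderate): payoffs 5, -3 → best response Accommodate.
Entrant against (Aggressive, Passive): payoffs -4, -3 → best response Withdraw.
Entrant against (Moderate, Moderate): payoffs -1, 2 → best response Withdraw.
Entrant against (Moderate, Passive): payoffs 4, 0 → best response Accommodate.
Second Entrant against (Aggressive, Accommodate): payoffs -5, 4 → best response Passive.
Second Entrant against (Aggressive, Withdraw): payoffs -3, 3 → best response Passive.
Second Entrant against (Moderate, Accommodate): payoffs 5, -5 → best response Moderate.
Second Entrant against (Moderate, Withdraw): payoffs -4, 1 → best response Passive.
No profile is a mutual best response for all players.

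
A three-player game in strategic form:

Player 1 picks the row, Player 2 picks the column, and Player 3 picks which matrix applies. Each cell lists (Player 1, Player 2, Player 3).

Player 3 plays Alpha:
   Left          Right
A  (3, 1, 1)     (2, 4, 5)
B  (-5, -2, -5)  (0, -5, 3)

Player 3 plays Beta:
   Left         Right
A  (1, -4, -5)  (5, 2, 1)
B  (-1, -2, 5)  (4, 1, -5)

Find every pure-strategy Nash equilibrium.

Player 1 against (Left, Alpha): payoffs 3, -5 → best response A.
Player 1 against (Left, Beta): payoffs 1, -1 → best response A.
Player 1 against (Right, Alpha): payoffs 2, 0 → best response A.
Player 1 against (Right, Beta): payoffs 5, 4 → best response A.
Player 2 against (A, Alpha): payoffs 1, 4 → best response Right.
Player 2 against (A, Beta): payoffs -4, 2 → best response Right.
Player 2 against (B, Alpha): payoffs -2, -5 → best response Left.
Player 2 against (B, Beta): payoffs -2, 1 → best response Right.
Player 3 against (A, Left): payoffs 1, -5 → best response Alpha.
Player 3 against (A, Right): payoffs 5, 1 → best response Alpha.
Player 3 against (B, Left): payoffs -5, 5 → best response Beta.
Player 3 against (B, Right): payoffs 3, -5 → best response Alpha.
Mutual best responses: (A, Right, Alpha).

Pure NE: (A, Right, Alpha)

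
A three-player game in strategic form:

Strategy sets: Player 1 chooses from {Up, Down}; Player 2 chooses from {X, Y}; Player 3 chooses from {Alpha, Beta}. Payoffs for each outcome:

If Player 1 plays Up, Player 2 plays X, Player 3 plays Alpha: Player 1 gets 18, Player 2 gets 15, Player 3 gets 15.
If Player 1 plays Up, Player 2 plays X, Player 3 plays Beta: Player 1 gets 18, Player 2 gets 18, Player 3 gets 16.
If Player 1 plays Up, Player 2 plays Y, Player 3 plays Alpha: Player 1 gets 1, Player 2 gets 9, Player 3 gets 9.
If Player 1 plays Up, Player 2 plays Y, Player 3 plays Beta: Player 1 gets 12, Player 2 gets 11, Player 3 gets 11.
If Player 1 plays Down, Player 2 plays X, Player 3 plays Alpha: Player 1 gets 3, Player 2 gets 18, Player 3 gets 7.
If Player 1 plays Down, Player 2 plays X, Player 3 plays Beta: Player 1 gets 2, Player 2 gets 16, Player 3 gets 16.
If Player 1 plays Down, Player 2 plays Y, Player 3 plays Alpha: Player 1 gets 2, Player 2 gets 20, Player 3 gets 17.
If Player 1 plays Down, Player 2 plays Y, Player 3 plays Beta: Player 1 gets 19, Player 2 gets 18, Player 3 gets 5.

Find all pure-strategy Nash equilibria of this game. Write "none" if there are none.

Pure-strategy Nash equilibria: (Up, X, Beta), (Down, Y, Alpha)

(Up, X, Alpha): Player 3 can switch to Beta (15 → 16). Not NE.
(Up, X, Beta): Player 1 gets 18, best alternative 2; Player 2 gets 18, best alternative 11; Player 3 gets 16, best alternative 15. No profitable deviation — NE.
(Up, Y, Alpha): Player 1 can switch to Down (1 → 2). Not NE.
(Up, Y, Beta): Player 1 can switch to Down (12 → 19). Not NE.
(Down, X, Alpha): Player 1 can switch to Up (3 → 18). Not NE.
(Down, X, Beta): Player 1 can switch to Up (2 → 18). Not NE.
(Down, Y, Alpha): Player 1 gets 2, best alternative 1; Player 2 gets 20, best alternative 18; Player 3 gets 17, best alternative 5. No profitable deviation — NE.
(Down, Y, Beta): Player 3 can switch to Alpha (5 → 17). Not NE.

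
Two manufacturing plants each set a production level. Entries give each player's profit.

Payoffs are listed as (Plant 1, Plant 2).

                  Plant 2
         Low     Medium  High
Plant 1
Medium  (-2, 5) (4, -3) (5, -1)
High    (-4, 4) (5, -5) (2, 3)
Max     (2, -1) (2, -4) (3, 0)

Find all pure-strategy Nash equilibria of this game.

Plant 1 against Low: payoffs -2, -4, 2 → best response Max.
Plant 1 against Medium: payoffs 4, 5, 2 → best response High.
Plant 1 against High: payoffs 5, 2, 3 → best response Medium.
Plant 2 against Medium: payoffs 5, -3, -1 → best response Low.
Plant 2 against High: payoffs 4, -5, 3 → best response Low.
Plant 2 against Max: payoffs -1, -4, 0 → best response High.
No profile is a mutual best response for all players.

none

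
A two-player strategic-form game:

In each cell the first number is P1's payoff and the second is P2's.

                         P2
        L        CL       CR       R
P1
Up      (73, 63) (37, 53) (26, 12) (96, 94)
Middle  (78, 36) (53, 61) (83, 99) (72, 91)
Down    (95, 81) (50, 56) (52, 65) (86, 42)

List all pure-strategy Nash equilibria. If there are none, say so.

(Up, L): P1 can switch to Middle (73 → 78). Not NE.
(Up, CL): P1 can switch to Middle (37 → 53). Not NE.
(Up, CR): P1 can switch to Middle (26 → 83). Not NE.
(Up, R): P1 gets 96, best alternative 86; P2 gets 94, best alternative 63. No profitable deviation — NE.
(Middle, L): P1 can switch to Down (78 → 95). Not NE.
(Middle, CL): P2 can switch to CR (61 → 99). Not NE.
(Middle, CR): P1 gets 83, best alternative 52; P2 gets 99, best alternative 91. No profitable deviation — NE.
(Middle, R): P1 can switch to Up (72 → 96). Not NE.
(Down, L): P1 gets 95, best alternative 78; P2 gets 81, best alternative 65. No profitable deviation — NE.
(The remaining 3 profiles each have a profitable deviation by the same check.)

The pure Nash equilibria are (Up, R) and (Middle, CR) and (Down, L).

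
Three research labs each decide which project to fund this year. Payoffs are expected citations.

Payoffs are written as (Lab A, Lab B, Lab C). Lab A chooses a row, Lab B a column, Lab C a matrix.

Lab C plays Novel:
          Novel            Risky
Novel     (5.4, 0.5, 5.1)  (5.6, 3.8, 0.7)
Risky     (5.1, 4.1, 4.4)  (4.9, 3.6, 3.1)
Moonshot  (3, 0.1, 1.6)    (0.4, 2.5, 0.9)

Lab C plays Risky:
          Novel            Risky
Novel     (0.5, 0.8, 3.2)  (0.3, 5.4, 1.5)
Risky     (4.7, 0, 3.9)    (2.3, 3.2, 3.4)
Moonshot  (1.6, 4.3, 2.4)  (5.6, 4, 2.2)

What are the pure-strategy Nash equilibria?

No pure-strategy Nash equilibrium.

(Novel, Novel, Novel): Lab B can switch to Risky (0.5 → 3.8). Not NE.
(Novel, Novel, Risky): Lab A can switch to Risky (0.5 → 4.7). Not NE.
(Novel, Risky, Novel): Lab C can switch to Risky (0.7 → 1.5). Not NE.
(Novel, Risky, Risky): Lab A can switch to Risky (0.3 → 2.3). Not NE.
(Risky, Novel, Novel): Lab A can switch to Novel (5.1 → 5.4). Not NE.
(Risky, Novel, Risky): Lab B can switch to Risky (0 → 3.2). Not NE.
(The remaining 6 profiles each have a profitable deviation by the same check.)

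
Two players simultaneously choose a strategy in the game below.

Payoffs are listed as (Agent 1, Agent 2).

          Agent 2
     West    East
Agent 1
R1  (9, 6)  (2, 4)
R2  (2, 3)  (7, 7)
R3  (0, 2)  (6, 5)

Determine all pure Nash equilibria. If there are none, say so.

(R1, West); (R2, East)

For each player, find the best response to each opponent profile; mutual best responses are the pure NE.
Agent 1 against West: payoffs 9, 2, 0 → best response R1.
Agent 1 against East: payoffs 2, 7, 6 → best response R2.
Agent 2 against R1: payoffs 6, 4 → best response West.
Agent 2 against R2: payoffs 3, 7 → best response East.
Agent 2 against R3: payoffs 2, 5 → best response East.
Mutual best responses: (R1, West); (R2, East).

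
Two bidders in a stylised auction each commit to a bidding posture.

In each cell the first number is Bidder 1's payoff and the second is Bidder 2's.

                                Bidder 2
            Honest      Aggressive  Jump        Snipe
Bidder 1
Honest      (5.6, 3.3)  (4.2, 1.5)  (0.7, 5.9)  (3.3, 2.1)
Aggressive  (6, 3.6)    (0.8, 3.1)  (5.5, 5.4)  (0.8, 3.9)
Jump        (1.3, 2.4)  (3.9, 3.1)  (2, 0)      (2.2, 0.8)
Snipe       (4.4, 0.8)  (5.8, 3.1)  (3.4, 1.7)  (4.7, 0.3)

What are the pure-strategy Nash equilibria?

The pure Nash equilibria are (Aggressive, Jump); (Snipe, Aggressive).

Check each profile: it is a Nash equilibrium iff no player can strictly gain by switching unilaterally.
(Honest, Honest): Bidder 1 can switch to Aggressive (5.6 → 6). Not NE.
(Honest, Aggressive): Bidder 1 can switch to Snipe (4.2 → 5.8). Not NE.
(Honest, Jump): Bidder 1 can switch to Aggressive (0.7 → 5.5). Not NE.
(Honest, Snipe): Bidder 1 can switch to Snipe (3.3 → 4.7). Not NE.
(Aggressive, Honest): Bidder 2 can switch to Jump (3.6 → 5.4). Not NE.
(Aggressive, Aggressive): Bidder 1 can switch to Honest (0.8 → 4.2). Not NE.
(Aggressive, Jump): Bidder 1 gets 5.5, best alternative 3.4; Bidder 2 gets 5.4, best alternative 3.9. No profitable deviation — NE.
(Aggressive, Snipe): Bidder 1 can switch to Honest (0.8 → 3.3). Not NE.
(Jump, Honest): Bidder 1 can switch to Honest (1.3 → 5.6). Not NE.
(Snipe, Aggressive): Bidder 1 gets 5.8, best alternative 4.2; Bidder 2 gets 3.1, best alternative 1.7. No profitable deviation — NE.
(The remaining 6 profiles each have a profitable deviation by the same check.)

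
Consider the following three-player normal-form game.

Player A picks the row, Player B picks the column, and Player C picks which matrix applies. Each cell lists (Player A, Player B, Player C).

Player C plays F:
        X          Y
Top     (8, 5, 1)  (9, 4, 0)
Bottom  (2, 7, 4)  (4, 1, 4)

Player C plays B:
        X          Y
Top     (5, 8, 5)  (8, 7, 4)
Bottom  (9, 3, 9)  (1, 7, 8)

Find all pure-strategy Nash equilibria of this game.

There is no pure-strategy Nash equilibrium.

Check each profile: it is a Nash equilibrium iff no player can strictly gain by switching unilaterally.
(Top, X, F): Player C can switch to B (1 → 5). Not NE.
(Top, X, B): Player A can switch to Bottom (5 → 9). Not NE.
(Top, Y, F): Player B can switch to X (4 → 5). Not NE.
(Top, Y, B): Player B can switch to X (7 → 8). Not NE.
(Bottom, X, F): Player A can switch to Top (2 → 8). Not NE.
(Bottom, X, B): Player B can switch to Y (3 → 7). Not NE.
(Bottom, Y, F): Player A can switch to Top (4 → 9). Not NE.
(Bottom, Y, B): Player A can switch to Top (1 → 8). Not NE.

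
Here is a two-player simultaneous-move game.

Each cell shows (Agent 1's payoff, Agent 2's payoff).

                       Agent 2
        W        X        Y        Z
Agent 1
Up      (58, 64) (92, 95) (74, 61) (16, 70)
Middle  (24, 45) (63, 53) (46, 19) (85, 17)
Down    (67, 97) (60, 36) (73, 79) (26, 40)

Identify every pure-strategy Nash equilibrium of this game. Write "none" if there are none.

Agent 1 against W: payoffs 58, 24, 67 → best response Down.
Agent 1 against X: payoffs 92, 63, 60 → best response Up.
Agent 1 against Y: payoffs 74, 46, 73 → best response Up.
Agent 1 against Z: payoffs 16, 85, 26 → best response Middle.
Agent 2 against Up: payoffs 64, 95, 61, 70 → best response X.
Agent 2 against Middle: payoffs 45, 53, 19, 17 → best response X.
Agent 2 against Down: payoffs 97, 36, 79, 40 → best response W.
Mutual best responses: (Up, X); (Down, W).

Pure-strategy Nash equilibria: (Up, X), (Down, W)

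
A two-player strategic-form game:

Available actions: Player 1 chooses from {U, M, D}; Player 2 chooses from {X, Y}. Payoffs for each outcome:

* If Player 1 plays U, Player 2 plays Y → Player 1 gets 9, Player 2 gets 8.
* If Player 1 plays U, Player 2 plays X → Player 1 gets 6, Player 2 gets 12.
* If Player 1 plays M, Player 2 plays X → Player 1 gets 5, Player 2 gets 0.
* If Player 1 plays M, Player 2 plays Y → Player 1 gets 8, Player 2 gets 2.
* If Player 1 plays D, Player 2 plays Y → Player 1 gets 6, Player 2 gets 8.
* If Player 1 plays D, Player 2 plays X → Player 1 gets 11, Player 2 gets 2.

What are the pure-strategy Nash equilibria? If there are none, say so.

none

Player 1 against X: payoffs 6, 5, 11 → best response D.
Player 1 against Y: payoffs 9, 8, 6 → best response U.
Player 2 against U: payoffs 12, 8 → best response X.
Player 2 against M: payoffs 0, 2 → best response Y.
Player 2 against D: payoffs 2, 8 → best response Y.
No profile is a mutual best response for all players.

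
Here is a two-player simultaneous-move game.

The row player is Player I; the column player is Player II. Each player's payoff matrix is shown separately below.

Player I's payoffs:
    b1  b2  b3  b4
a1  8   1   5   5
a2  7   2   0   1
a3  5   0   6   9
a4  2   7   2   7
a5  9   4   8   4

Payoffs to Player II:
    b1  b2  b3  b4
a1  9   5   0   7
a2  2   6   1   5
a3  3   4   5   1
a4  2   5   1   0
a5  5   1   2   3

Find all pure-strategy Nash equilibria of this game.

The pure Nash equilibria are (a4, b2); (a5, b1).

Check each profile: it is a Nash equilibrium iff no player can strictly gain by switching unilaterally.
(a1, b1): Player I can switch to a5 (8 → 9). Not NE.
(a1, b2): Player I can switch to a2 (1 → 2). Not NE.
(a1, b3): Player I can switch to a3 (5 → 6). Not NE.
(a1, b4): Player I can switch to a3 (5 → 9). Not NE.
(a2, b1): Player I can switch to a1 (7 → 8). Not NE.
(a2, b2): Player I can switch to a4 (2 → 7). Not NE.
(a2, b3): Player I can switch to a1 (0 → 5). Not NE.
(a2, b4): Player I can switch to a1 (1 → 5). Not NE.
(a3, b1): Player I can switch to a1 (5 → 8). Not NE.
(a3, b2): Player I can switch to a1 (0 → 1). Not NE.
(a3, b3): Player I can switch to a5 (6 → 8). Not NE.
(a3, b4): Player II can switch to b1 (1 → 3). Not NE.
(a4, b2): Player I gets 7, best alternative 4; Player II gets 5, best alternative 2. No profitable deviation — NE.
(a5, b1): Player I gets 9, best alternative 8; Player II gets 5, best alternative 3. No profitable deviation — NE.
(The remaining 6 profiles each have a profitable deviation by the same check.)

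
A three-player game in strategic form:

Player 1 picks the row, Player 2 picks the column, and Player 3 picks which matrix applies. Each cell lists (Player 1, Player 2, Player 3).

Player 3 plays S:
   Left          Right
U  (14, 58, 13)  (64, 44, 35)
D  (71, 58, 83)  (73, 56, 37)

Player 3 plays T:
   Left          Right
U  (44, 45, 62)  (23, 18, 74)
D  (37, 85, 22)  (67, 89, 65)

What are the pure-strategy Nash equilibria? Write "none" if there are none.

(U, Left, T), (D, Left, S), (D, Right, T)

Player 1 against (Left, S): payoffs 14, 71 → best response D.
Player 1 against (Left, T): payoffs 44, 37 → best response U.
Player 1 against (Right, S): payoffs 64, 73 → best response D.
Player 1 against (Right, T): payoffs 23, 67 → best response D.
Player 2 against (U, S): payoffs 58, 44 → best response Left.
Player 2 against (U, T): payoffs 45, 18 → best response Left.
Player 2 against (D, S): payoffs 58, 56 → best response Left.
Player 2 against (D, T): payoffs 85, 89 → best response Right.
Player 3 against (U, Left): payoffs 13, 62 → best response T.
Player 3 against (U, Right): payoffs 35, 74 → best response T.
Player 3 against (D, Left): payoffs 83, 22 → best response S.
Player 3 against (D, Right): payoffs 37, 65 → best response T.
Mutual best responses: (U, Left, T); (D, Left, S); (D, Right, T).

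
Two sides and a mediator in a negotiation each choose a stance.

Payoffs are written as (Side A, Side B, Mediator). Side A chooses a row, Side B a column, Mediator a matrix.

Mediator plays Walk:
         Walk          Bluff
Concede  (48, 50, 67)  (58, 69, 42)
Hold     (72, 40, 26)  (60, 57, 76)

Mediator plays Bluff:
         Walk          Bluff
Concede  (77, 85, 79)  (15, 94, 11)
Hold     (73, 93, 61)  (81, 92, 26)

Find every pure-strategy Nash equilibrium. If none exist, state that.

(Hold, Bluff, Walk)

Side A against (Walk, Walk): payoffs 48, 72 → best response Hold.
Side A against (Walk, Bluff): payoffs 77, 73 → best response Concede.
Side A against (Bluff, Walk): payoffs 58, 60 → best response Hold.
Side A against (Bluff, Bluff): payoffs 15, 81 → best response Hold.
Side B against (Concede, Walk): payoffs 50, 69 → best response Bluff.
Side B against (Concede, Bluff): payoffs 85, 94 → best response Bluff.
Side B against (Hold, Walk): payoffs 40, 57 → best response Bluff.
Side B against (Hold, Bluff): payoffs 93, 92 → best response Walk.
Mediator against (Concede, Walk): payoffs 67, 79 → best response Bluff.
Mediator against (Concede, Bluff): payoffs 42, 11 → best response Walk.
Mediator against (Hold, Walk): payoffs 26, 61 → best response Bluff.
Mediator against (Hold, Bluff): payoffs 76, 26 → best response Walk.
Mutual best responses: (Hold, Bluff, Walk).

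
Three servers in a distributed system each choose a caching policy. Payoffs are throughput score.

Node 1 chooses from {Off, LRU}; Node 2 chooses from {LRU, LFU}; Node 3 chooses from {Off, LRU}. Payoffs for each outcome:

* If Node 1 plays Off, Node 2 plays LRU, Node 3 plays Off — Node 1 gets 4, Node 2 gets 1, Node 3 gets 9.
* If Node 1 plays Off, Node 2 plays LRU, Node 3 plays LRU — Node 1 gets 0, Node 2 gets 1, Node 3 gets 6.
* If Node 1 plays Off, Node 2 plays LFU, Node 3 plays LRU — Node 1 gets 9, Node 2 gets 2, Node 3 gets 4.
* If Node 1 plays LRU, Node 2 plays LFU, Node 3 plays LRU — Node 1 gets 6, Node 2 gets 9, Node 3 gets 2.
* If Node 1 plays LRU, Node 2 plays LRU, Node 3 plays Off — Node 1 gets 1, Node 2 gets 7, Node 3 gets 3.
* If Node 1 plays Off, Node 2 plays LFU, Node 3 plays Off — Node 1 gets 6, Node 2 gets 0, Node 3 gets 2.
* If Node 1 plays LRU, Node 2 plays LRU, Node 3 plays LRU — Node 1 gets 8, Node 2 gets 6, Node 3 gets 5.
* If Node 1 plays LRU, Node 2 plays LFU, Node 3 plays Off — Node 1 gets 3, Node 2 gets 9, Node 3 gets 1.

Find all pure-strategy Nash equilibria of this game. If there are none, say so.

Pure-strategy Nash equilibria: (Off, LRU, Off), (Off, LFU, LRU)

Node 1 against (LRU, Off): payoffs 4, 1 → best response Off.
Node 1 against (LRU, LRU): payoffs 0, 8 → best response LRU.
Node 1 against (LFU, Off): payoffs 6, 3 → best response Off.
Node 1 against (LFU, LRU): payoffs 9, 6 → best response Off.
Node 2 against (Off, Off): payoffs 1, 0 → best response LRU.
Node 2 against (Off, LRU): payoffs 1, 2 → best response LFU.
Node 2 against (LRU, Off): payoffs 7, 9 → best response LFU.
Node 2 against (LRU, LRU): payoffs 6, 9 → best response LFU.
Node 3 against (Off, LRU): payoffs 9, 6 → best response Off.
Node 3 against (Off, LFU): payoffs 2, 4 → best response LRU.
Node 3 against (LRU, LRU): payoffs 3, 5 → best response LRU.
Node 3 against (LRU, LFU): payoffs 1, 2 → best response LRU.
Mutual best responses: (Off, LRU, Off); (Off, LFU, LRU).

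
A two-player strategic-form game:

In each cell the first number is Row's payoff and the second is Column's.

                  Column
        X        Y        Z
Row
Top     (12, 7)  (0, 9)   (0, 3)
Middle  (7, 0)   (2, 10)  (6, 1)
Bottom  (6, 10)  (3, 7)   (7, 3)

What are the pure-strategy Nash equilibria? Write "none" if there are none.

This game has no pure Nash equilibrium.

Row against X: payoffs 12, 7, 6 → best response Top.
Row against Y: payoffs 0, 2, 3 → best response Bottom.
Row against Z: payoffs 0, 6, 7 → best response Bottom.
Column against Top: payoffs 7, 9, 3 → best response Y.
Column against Middle: payoffs 0, 10, 1 → best response Y.
Column against Bottom: payoffs 10, 7, 3 → best response X.
No profile is a mutual best response for all players.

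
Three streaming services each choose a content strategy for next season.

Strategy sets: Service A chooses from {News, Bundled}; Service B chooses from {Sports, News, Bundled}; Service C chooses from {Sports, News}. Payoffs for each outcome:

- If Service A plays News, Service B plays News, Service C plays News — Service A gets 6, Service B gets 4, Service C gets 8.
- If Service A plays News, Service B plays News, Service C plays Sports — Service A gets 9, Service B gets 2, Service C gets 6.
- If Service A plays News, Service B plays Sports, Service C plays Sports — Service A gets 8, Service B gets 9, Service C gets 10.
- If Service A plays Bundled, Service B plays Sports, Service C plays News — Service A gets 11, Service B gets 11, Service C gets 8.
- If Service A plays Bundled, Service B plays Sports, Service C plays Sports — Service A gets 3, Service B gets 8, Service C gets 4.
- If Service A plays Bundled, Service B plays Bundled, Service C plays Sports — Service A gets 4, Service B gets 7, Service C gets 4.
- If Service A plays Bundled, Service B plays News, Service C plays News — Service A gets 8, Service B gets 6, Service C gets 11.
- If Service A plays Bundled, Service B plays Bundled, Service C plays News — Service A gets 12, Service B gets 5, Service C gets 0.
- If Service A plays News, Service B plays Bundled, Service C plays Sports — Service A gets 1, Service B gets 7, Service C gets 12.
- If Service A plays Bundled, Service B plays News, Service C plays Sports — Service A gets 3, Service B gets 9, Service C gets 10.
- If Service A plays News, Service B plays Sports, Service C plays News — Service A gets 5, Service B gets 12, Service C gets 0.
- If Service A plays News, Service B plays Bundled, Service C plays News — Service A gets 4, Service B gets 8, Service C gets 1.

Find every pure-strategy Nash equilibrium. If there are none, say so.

Service A against (Sports, Sports): payoffs 8, 3 → best response News.
Service A against (Sports, News): payoffs 5, 11 → best response Bundled.
Service A against (News, Sports): payoffs 9, 3 → best response News.
Service A against (News, News): payoffs 6, 8 → best response Bundled.
Service A against (Bundled, Sports): payoffs 1, 4 → best response Bundled.
Service A against (Bundled, News): payoffs 4, 12 → best response Bundled.
Service B against (News, Sports): payoffs 9, 2, 7 → best response Sports.
Service B against (News, News): payoffs 12, 4, 8 → best response Sports.
Service B against (Bundled, Sports): payoffs 8, 9, 7 → best response News.
Service B against (Bundled, News): payoffs 11, 6, 5 → best response Sports.
Service C against (News, Sports): payoffs 10, 0 → best response Sports.
Service C against (News, News): payoffs 6, 8 → best response News.
Service C against (News, Bundled): payoffs 12, 1 → best response Sports.
Service C against (Bundled, Sports): payoffs 4, 8 → best response News.
Service C against (Bundled, News): payoffs 10, 11 → best response News.
Service C against (Bundled, Bundled): payoffs 4, 0 → best response Sports.
Mutual best responses: (News, Sports, Sports); (Bundled, Sports, News).

Pure-strategy Nash equilibria: (News, Sports, Sports) and (Bundled, Sports, News)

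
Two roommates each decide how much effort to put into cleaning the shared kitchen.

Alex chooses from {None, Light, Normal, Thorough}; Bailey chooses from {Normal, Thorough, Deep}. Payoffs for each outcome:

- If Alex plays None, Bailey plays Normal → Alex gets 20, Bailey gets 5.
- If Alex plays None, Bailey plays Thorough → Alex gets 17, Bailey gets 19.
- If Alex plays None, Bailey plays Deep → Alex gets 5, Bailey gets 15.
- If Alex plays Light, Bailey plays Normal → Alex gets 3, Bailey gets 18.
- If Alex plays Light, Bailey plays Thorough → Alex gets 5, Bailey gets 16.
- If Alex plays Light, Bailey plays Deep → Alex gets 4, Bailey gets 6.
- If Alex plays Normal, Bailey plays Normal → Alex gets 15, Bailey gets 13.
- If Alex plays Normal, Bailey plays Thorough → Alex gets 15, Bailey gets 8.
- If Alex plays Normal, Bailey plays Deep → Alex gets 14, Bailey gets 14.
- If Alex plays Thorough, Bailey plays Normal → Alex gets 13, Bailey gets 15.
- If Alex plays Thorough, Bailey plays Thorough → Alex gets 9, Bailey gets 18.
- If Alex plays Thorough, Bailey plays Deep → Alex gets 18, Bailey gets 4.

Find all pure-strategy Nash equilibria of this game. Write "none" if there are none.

Alex against Normal: payoffs 20, 3, 15, 13 → best response None.
Alex against Thorough: payoffs 17, 5, 15, 9 → best response None.
Alex against Deep: payoffs 5, 4, 14, 18 → best response Thorough.
Bailey against None: payoffs 5, 19, 15 → best response Thorough.
Bailey against Light: payoffs 18, 16, 6 → best response Normal.
Bailey against Normal: payoffs 13, 8, 14 → best response Deep.
Bailey against Thorough: payoffs 15, 18, 4 → best response Thorough.
Mutual best responses: (None, Thorough).

The unique pure-strategy Nash equilibrium is (None, Thorough).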